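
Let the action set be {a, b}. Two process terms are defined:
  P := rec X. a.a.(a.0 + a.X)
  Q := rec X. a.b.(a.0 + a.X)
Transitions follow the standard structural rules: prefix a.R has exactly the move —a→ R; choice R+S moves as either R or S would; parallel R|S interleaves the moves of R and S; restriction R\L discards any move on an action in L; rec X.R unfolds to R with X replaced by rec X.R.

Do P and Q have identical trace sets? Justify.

traces(P) ≠ traces(Q) — witness ⟨aa⟩

P's transition system — 4 states:
  s0 = rec X. a.a.(a.0 + a.X) :: =a=> s1
  s1 = a.(a.0 + a.(rec X. a.a.(a.0 + a.X))) :: =a=> s2
  s2 = a.0 + a.(rec X. a.a.(a.0 + a.X)) :: =a=> s0, =a=> s3
  s3 = 0 :: stopped
Q's transition system — 4 states:
  t0 = rec X. a.b.(a.0 + a.X) :: =a=> t1
  t1 = b.(a.0 + a.(rec X. a.b.(a.0 + a.X))) :: =b=> t2
  t2 = a.0 + a.(rec X. a.b.(a.0 + a.X)) :: =a=> t0, =a=> t3
  t3 = 0 :: stopped
Trace ⟨aa⟩ through P, begin at {s0}:
  after a @ step 1: {s1}
  after a @ step 2: {s2}
  ✓ P
Trace ⟨aa⟩ through Q, begin at {t0}:
  after a @ step 1: {t1}
  after a @ step 2: no successor for Q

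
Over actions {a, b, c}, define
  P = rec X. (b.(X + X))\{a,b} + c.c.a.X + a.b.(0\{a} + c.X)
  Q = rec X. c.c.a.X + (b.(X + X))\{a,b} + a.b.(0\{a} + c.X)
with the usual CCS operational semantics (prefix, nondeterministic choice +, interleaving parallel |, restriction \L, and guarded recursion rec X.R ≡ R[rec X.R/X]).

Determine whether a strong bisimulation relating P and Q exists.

Reachable graph of P (5 states):
  u0 = rec X. (b.(X + X))\{a,b} + c.c.a.X + a.b.(0\{a} + c.X) :: --a--▸ u1, --c--▸ u2
  u1 = b.(0\{a} + c.(rec X. (b.(X + X))\{a,b} + c.c.a.X + a.b.(0\{a} + c.X))) :: --b--▸ u3
  u2 = c.a.(rec X. (b.(X + X))\{a,b} + c.c.a.X + a.b.(0\{a} + c.X)) :: --c--▸ u4
  u3 = 0\{a} + c.(rec X. (b.(X + X))\{a,b} + c.c.a.X + a.b.(0\{a} + c.X)) :: --c--▸ u0
  u4 = a.(rec X. (b.(X + X))\{a,b} + c.c.a.X + a.b.(0\{a} + c.X)) :: --a--▸ u0
Reachable graph of Q (5 states):
  v0 = rec X. c.c.a.X + (b.(X + X))\{a,b} + a.b.(0\{a} + c.X) :: --a--▸ v1, --c--▸ v2
  v1 = b.(0\{a} + c.(rec X. c.c.a.X + (b.(X + X))\{a,b} + a.b.(0\{a} + c.X))) :: --b--▸ v3
  v2 = c.a.(rec X. c.c.a.X + (b.(X + X))\{a,b} + a.b.(0\{a} + c.X)) :: --c--▸ v4
  v3 = 0\{a} + c.(rec X. c.c.a.X + (b.(X + X))\{a,b} + a.b.(0\{a} + c.X)) :: --c--▸ v0
  v4 = a.(rec X. c.c.a.X + (b.(X + X))\{a,b} + a.b.(0\{a} + c.X)) :: --a--▸ v0
Bisimilarity quotient blocks:
  B0 = {u0, v0}
  B1 = {u1, v1}
  B2 = {u3, v3}
  B3 = {u2, v2}
  B4 = {u4, v4}
u0 ∈ B0, v0 ∈ B0 → same block

YES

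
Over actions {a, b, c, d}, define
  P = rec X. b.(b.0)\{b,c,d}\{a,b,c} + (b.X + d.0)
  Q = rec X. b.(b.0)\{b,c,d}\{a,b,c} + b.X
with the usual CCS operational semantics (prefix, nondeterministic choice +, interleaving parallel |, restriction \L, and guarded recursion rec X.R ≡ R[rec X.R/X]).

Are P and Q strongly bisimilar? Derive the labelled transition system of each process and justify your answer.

P's transition system — 3 states:
  p0 = rec X. b.(b.0)\{b,c,d}\{a,b,c} + (b.X + d.0) ⊢ --b--▸ p0, --b--▸ p1, --d--▸ p2
  p1 = (b.0)\{b,c,d}\{a,b,c} ⊢ stopped
  p2 = 0 ⊢ stopped
Q's transition system — 2 states:
  q0 = rec X. b.(b.0)\{b,c,d}\{a,b,c} + b.X ⊢ --b--▸ q0, --b--▸ q1
  q1 = (b.0)\{b,c,d}\{a,b,c} ⊢ stopped
Bisimilarity quotient blocks:
  B0 = {p0}
  B1 = {p1, p2, q1}
  B2 = {q0}
p0 ∈ B0, q0 ∈ B2 → different blocks

not bisimilar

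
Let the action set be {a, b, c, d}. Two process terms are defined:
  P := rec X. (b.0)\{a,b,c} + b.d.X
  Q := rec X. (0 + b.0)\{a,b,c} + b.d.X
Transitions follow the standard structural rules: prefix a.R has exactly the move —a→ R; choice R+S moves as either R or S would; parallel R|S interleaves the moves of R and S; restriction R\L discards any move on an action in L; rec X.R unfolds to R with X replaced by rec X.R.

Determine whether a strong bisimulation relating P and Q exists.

Reachable graph of P (2 states):
  m0 = rec X. (b.0)\{a,b,c} + b.d.X | ··b··> m1
  m1 = d.(rec X. (b.0)\{a,b,c} + b.d.X) | ··d··> m0
Reachable graph of Q (2 states):
  n0 = rec X. (0 + b.0)\{a,b,c} + b.d.X | ··b··> n1
  n1 = d.(rec X. (0 + b.0)\{a,b,c} + b.d.X) | ··d··> n0
Bisimilarity quotient blocks:
  B0 = {m0, n0}
  B1 = {m1, n1}
m0 ∈ B0, n0 ∈ B0 → same block

P ~ Q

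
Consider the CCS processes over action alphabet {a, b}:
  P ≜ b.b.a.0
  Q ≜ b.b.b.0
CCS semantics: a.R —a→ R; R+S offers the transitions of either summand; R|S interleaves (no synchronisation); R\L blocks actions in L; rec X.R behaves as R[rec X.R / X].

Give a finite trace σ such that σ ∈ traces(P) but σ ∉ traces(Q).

LTS(P): 4 reachable states
  p0 = b.b.a.0 | —b→ p1
  p1 = b.a.0 | —b→ p2
  p2 = a.0 | —a→ p3
  p3 = 0 | ·
LTS(Q): 4 reachable states
  q0 = b.b.b.0 | —b→ q1
  q1 = b.b.0 | —b→ q2
  q2 = b.0 | —b→ q3
  q3 = 0 | ·
Run σ = ⟨bba⟩ on P: start {p0}
  after b @ step 1: {p1}
  after b @ step 2: {p2}
  after a @ step 3: {p3}
  — P admits the full trace.
Run σ = ⟨bba⟩ on Q: start {q0}
  after b @ step 1: {q1}
  after b @ step 2: {q2}
  after a @ step 3: ∅  — Q cannot continue

bba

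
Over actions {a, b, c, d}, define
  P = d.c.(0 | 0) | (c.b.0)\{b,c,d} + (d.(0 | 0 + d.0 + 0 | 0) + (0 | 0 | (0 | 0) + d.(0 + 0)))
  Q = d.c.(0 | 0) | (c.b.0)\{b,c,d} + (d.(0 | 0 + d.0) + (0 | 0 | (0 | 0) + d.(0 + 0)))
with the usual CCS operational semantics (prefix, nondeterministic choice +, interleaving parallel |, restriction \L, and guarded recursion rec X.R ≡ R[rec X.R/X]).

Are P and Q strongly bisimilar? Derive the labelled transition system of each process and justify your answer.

LTS(P): 6 reachable states
  u0 = d.c.(0 | 0) | (c.b.0)\{b,c,d} + (d.(0 | 0 + d.0 + 0 | 0) + (0 | 0 | (0 | 0) + d.(0 + 0))) :: --d--▸ u1, --d--▸ u2, --d--▸ u3
  u1 = 0 + 0 :: deadlocked
  u2 = 0 | 0 + d.0 + 0 | 0 :: --d--▸ u4
  u3 = c.(0 | 0) | (c.b.0)\{b,c,d} :: --c--▸ u5
  u4 = 0 :: deadlocked
  u5 = 0 | 0 | (c.b.0)\{b,c,d} :: deadlocked
LTS(Q): 6 reachable states
  v0 = d.c.(0 | 0) | (c.b.0)\{b,c,d} + (d.(0 | 0 + d.0) + (0 | 0 | (0 | 0) + d.(0 + 0))) :: --d--▸ v1, --d--▸ v2, --d--▸ v3
  v1 = 0 + 0 :: deadlocked
  v2 = 0 | 0 + d.0 :: --d--▸ v4
  v3 = c.(0 | 0) | (c.b.0)\{b,c,d} :: --c--▸ v5
  v4 = 0 :: deadlocked
  v5 = 0 | 0 | (c.b.0)\{b,c,d} :: deadlocked
Bisimilarity quotient blocks:
  B0 = {u0, v0}
  B1 = {u2, v2}
  B2 = {u1, u4, u5, v1, v4, v5}
  B3 = {u3, v3}
u0 ∈ B0, v0 ∈ B0 → same block

bisimilar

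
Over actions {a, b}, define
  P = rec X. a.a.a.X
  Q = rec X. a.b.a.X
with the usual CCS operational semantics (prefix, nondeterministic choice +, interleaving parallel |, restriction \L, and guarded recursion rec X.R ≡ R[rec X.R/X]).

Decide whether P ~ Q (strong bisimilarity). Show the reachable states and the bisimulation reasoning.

P ≁ Q

Reachable graph of P (3 states):
  p0 = rec X. a.a.a.X → -a-> p1
  p1 = a.a.(rec X. a.a.a.X) → -a-> p2
  p2 = a.(rec X. a.a.a.X) → -a-> p0
Reachable graph of Q (3 states):
  q0 = rec X. a.b.a.X → -a-> q1
  q1 = b.a.(rec X. a.b.a.X) → -b-> q2
  q2 = a.(rec X. a.b.a.X) → -a-> q0
Partition-refinement fixed point:
  B0 = {p0, p1, p2}
  B1 = {q0}
  B2 = {q1}
  B3 = {q2}
p0 ∈ B0, q0 ∈ B1 → different blocks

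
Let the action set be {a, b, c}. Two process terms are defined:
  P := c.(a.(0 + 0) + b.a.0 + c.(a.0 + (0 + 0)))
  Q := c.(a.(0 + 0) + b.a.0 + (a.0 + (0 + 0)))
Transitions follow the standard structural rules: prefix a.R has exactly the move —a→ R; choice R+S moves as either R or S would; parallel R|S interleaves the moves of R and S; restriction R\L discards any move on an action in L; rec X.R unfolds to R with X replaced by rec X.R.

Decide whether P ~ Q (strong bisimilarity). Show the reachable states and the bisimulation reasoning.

P's transition system — 6 states:
  u0 = c.(a.(0 + 0) + b.a.0 + c.(a.0 + (0 + 0))) ⊢ -c-> u1
  u1 = a.(0 + 0) + b.a.0 + c.(a.0 + (0 + 0)) ⊢ -a-> u2, -b-> u3, -c-> u4
  u2 = 0 + 0 ⊢ ∅
  u3 = a.0 ⊢ -a-> u5
  u4 = a.0 + (0 + 0) ⊢ -a-> u5
  u5 = 0 ⊢ ∅
Q's transition system — 5 states:
  v0 = c.(a.(0 + 0) + b.a.0 + (a.0 + (0 + 0))) ⊢ -c-> v1
  v1 = a.(0 + 0) + b.a.0 + (a.0 + (0 + 0)) ⊢ -a-> v2, -a-> v3, -b-> v4
  v2 = 0 ⊢ ∅
  v3 = 0 + 0 ⊢ ∅
  v4 = a.0 ⊢ -a-> v2
Partition-refinement fixed point:
  B0 = {u0}
  B1 = {u1}
  B2 = {u2, u5, v2, v3}
  B3 = {u3, u4, v4}
  B4 = {v0}
  B5 = {v1}
u0 ∈ B0, v0 ∈ B4 → different blocks

not bisimilar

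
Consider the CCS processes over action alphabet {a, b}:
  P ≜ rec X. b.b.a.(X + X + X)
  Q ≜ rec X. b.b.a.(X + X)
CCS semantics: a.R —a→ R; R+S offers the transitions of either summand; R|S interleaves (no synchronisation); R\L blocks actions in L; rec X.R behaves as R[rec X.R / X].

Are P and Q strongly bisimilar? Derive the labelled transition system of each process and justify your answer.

YES

LTS(P): 4 reachable states
  p0 = rec X. b.b.a.(X + X + X) ⊢ --b--▸ p1
  p1 = b.a.((rec X. b.b.a.(X + X + X)) + (rec X. b.b.a.(X + X + X)) + (rec X. b.b.a.(X + X + X))) ⊢ --b--▸ p2
  p2 = a.((rec X. b.b.a.(X + X + X)) + (rec X. b.b.a.(X + X + X)) + (rec X. b.b.a.(X + X + X))) ⊢ --a--▸ p3
  p3 = (rec X. b.b.a.(X + X + X)) + (rec X. b.b.a.(X + X + X)) + (rec X. b.b.a.(X + X + X)) ⊢ --b--▸ p1
LTS(Q): 4 reachable states
  q0 = rec X. b.b.a.(X + X) ⊢ --b--▸ q1
  q1 = b.a.((rec X. b.b.a.(X + X)) + (rec X. b.b.a.(X + X))) ⊢ --b--▸ q2
  q2 = a.((rec X. b.b.a.(X + X)) + (rec X. b.b.a.(X + X))) ⊢ --a--▸ q3
  q3 = (rec X. b.b.a.(X + X)) + (rec X. b.b.a.(X + X)) ⊢ --b--▸ q1
Bisimilarity quotient blocks:
  B0 = {p0, p3, q0, q3}
  B1 = {p1, q1}
  B2 = {p2, q2}
p0 ∈ B0, q0 ∈ B0 → same block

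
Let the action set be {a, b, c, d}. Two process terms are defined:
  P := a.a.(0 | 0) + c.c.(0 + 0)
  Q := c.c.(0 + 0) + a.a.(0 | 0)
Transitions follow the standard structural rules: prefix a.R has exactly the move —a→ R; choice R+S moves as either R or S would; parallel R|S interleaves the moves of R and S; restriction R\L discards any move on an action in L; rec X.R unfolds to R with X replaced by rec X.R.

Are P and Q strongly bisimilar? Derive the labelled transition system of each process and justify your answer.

LTS(P): 5 reachable states
  u0 = a.a.(0 | 0) + c.c.(0 + 0) | —a→ u1, —c→ u2
  u1 = a.(0 | 0) | —a→ u3
  u2 = c.(0 + 0) | —c→ u4
  u3 = 0 | 0 | ∅
  u4 = 0 + 0 | ∅
LTS(Q): 5 reachable states
  v0 = c.c.(0 + 0) + a.a.(0 | 0) | —a→ v1, —c→ v2
  v1 = a.(0 | 0) | —a→ v3
  v2 = c.(0 + 0) | —c→ v4
  v3 = 0 | 0 | ∅
  v4 = 0 + 0 | ∅
Coarsest stable partition (strong bisimilarity classes):
  B0 = {u0, v0}
  B1 = {u1, v1}
  B2 = {u3, u4, v3, v4}
  B3 = {u2, v2}
u0 ∈ B0, v0 ∈ B0 → same block

bisimilar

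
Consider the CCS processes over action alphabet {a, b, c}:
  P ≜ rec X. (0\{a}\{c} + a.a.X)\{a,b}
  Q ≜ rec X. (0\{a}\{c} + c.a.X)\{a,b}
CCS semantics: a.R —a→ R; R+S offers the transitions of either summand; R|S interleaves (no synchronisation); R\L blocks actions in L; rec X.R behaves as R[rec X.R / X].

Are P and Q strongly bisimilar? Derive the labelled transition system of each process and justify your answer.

Reachable graph of P (1 states):
  p0 = rec X. (0\{a}\{c} + a.a.X)\{a,b} ⊢ stopped
Reachable graph of Q (2 states):
  q0 = rec X. (0\{a}\{c} + c.a.X)\{a,b} ⊢ ··c··> q1
  q1 = (a.(rec X. (0\{a}\{c} + c.a.X)\{a,b}))\{a,b} ⊢ stopped
Partition-refinement fixed point:
  B0 = {p0, q1}
  B1 = {q0}
p0 ∈ B0, q0 ∈ B1 → different blocks

P ≁ Q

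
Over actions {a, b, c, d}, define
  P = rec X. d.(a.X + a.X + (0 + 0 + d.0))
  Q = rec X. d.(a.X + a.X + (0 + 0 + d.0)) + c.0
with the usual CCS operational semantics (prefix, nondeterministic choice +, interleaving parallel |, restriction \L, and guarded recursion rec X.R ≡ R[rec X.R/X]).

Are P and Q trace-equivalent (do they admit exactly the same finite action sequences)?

Reachable graph of P (3 states):
  m0 = rec X. d.(a.X + a.X + (0 + 0 + d.0)) → ··d··> m1
  m1 = a.(rec X. d.(a.X + a.X + (0 + 0 + d.0))) + a.(rec X. d.(a.X + a.X + (0 + 0 + d.0))) + (0 + 0 + d.0) → ··a··> m0, ··d··> m2
  m2 = 0 → stopped
Reachable graph of Q (3 states):
  n0 = rec X. d.(a.X + a.X + (0 + 0 + d.0)) + c.0 → ··c··> n1, ··d··> n2
  n1 = 0 → stopped
  n2 = a.(rec X. d.(a.X + a.X + (0 + 0 + d.0)) + c.0) + a.(rec X. d.(a.X + a.X + (0 + 0 + d.0)) + c.0) + (0 + 0 + d.0) → ··a··> n0, ··d··> n1
Run σ = ⟨c⟩ on Q: start {n0}
  [1] c ⇒ {n1}
  Q completes σ.
Run σ = ⟨c⟩ on P: start {m0}
  [1] c ⇒ ∅  — P cannot continue

NO — witness ⟨c⟩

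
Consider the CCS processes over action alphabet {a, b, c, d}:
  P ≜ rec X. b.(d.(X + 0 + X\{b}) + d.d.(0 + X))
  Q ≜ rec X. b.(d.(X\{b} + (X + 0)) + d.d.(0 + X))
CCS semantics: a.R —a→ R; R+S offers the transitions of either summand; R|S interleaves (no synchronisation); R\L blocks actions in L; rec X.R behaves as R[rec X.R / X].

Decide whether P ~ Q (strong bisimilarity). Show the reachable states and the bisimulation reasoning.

P's transition system — 5 states:
  u0 = rec X. b.(d.(X + 0 + X\{b}) + d.d.(0 + X)) → ··b··> u1
  u1 = d.((rec X. b.(d.(X + 0 + X\{b}) + d.d.(0 + X))) + 0 + (rec X. b.(d.(X + 0 + X\{b}) + d.d.(0 + X)))\{b}) + d.d.(0 + (rec X. b.(d.(X + 0 + X\{b}) + d.d.(0 + X)))) → ··d··> u2, ··d··> u3
  u2 = (rec X. b.(d.(X + 0 + X\{b}) + d.d.(0 + X))) + 0 + (rec X. b.(d.(X + 0 + X\{b}) + d.d.(0 + X)))\{b} → ··b··> u1
  u3 = d.(0 + (rec X. b.(d.(X + 0 + X\{b}) + d.d.(0 + X)))) → ··d··> u4
  u4 = 0 + (rec X. b.(d.(X + 0 + X\{b}) + d.d.(0 + X))) → ··b··> u1
Q's transition system — 5 states:
  v0 = rec X. b.(d.(X\{b} + (X + 0)) + d.d.(0 + X)) → ··b··> v1
  v1 = d.((rec X. b.(d.(X\{b} + (X + 0)) + d.d.(0 + X)))\{b} + ((rec X. b.(d.(X\{b} + (X + 0)) + d.d.(0 + X))) + 0)) + d.d.(0 + (rec X. b.(d.(X\{b} + (X + 0)) + d.d.(0 + X)))) → ··d··> v2, ··d··> v3
  v2 = (rec X. b.(d.(X\{b} + (X + 0)) + d.d.(0 + X)))\{b} + ((rec X. b.(d.(X\{b} + (X + 0)) + d.d.(0 + X))) + 0) → ··b··> v1
  v3 = d.(0 + (rec X. b.(d.(X\{b} + (X + 0)) + d.d.(0 + X)))) → ··d··> v4
  v4 = 0 + (rec X. b.(d.(X\{b} + (X + 0)) + d.d.(0 + X))) → ··b··> v1
Bisimilarity quotient blocks:
  B0 = {u0, u2, u4, v0, v2, v4}
  B1 = {u1, v1}
  B2 = {u3, v3}
u0 ∈ B0, v0 ∈ B0 → same block

YES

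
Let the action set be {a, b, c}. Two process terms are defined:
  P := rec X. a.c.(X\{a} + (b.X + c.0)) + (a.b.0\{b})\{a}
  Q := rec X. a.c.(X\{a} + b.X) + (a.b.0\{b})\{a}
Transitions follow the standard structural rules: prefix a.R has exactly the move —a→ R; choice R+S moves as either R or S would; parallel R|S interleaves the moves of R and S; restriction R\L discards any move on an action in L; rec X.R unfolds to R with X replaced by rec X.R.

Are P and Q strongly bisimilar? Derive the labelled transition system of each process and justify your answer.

P ≁ Q

LTS(P): 4 reachable states
  p0 = rec X. a.c.(X\{a} + (b.X + c.0)) + (a.b.0\{b})\{a} ⊢ ··a··> p1
  p1 = c.((rec X. a.c.(X\{a} + (b.X + c.0)) + (a.b.0\{b})\{a})\{a} + (b.(rec X. a.c.(X\{a} + (b.X + c.0)) + (a.b.0\{b})\{a}) + c.0)) ⊢ ··c··> p2
  p2 = (rec X. a.c.(X\{a} + (b.X + c.0)) + (a.b.0\{b})\{a})\{a} + (b.(rec X. a.c.(X\{a} + (b.X + c.0)) + (a.b.0\{b})\{a}) + c.0) ⊢ ··b··> p0, ··c··> p3
  p3 = 0 ⊢ (no moves)
LTS(Q): 3 reachable states
  q0 = rec X. a.c.(X\{a} + b.X) + (a.b.0\{b})\{a} ⊢ ··a··> q1
  q1 = c.((rec X. a.c.(X\{a} + b.X) + (a.b.0\{b})\{a})\{a} + b.(rec X. a.c.(X\{a} + b.X) + (a.b.0\{b})\{a})) ⊢ ··c··> q2
  q2 = (rec X. a.c.(X\{a} + b.X) + (a.b.0\{b})\{a})\{a} + b.(rec X. a.c.(X\{a} + b.X) + (a.b.0\{b})\{a}) ⊢ ··b··> q0
Bisimilarity quotient blocks:
  B0 = {p0}
  B1 = {p1}
  B2 = {p2}
  B3 = {p3}
  B4 = {q0}
  B5 = {q1}
  B6 = {q2}
p0 ∈ B0, q0 ∈ B4 → different blocks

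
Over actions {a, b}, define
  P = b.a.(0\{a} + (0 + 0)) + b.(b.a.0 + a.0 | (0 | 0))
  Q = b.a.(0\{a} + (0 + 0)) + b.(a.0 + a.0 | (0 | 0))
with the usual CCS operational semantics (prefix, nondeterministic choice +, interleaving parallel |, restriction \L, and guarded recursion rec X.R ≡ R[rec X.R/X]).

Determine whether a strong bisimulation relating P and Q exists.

Reachable graph of P (7 states):
  s0 = b.a.(0\{a} + (0 + 0)) + b.(b.a.0 + a.0 | (0 | 0)) has moves -b-> s1, -b-> s2
  s1 = a.(0\{a} + (0 + 0)) has moves -a-> s3
  s2 = b.a.0 + a.0 | (0 | 0) has moves -a-> s4, -b-> s5
  s3 = 0\{a} + (0 + 0) has moves (no moves)
  s4 = 0 | (0 | 0) has moves (no moves)
  s5 = a.0 has moves -a-> s6
  s6 = 0 has moves (no moves)
Reachable graph of Q (6 states):
  t0 = b.a.(0\{a} + (0 + 0)) + b.(a.0 + a.0 | (0 | 0)) has moves -b-> t1, -b-> t2
  t1 = a.(0\{a} + (0 + 0)) has moves -a-> t3
  t2 = a.0 + a.0 | (0 | 0) has moves -a-> t4, -a-> t5
  t3 = 0\{a} + (0 + 0) has moves (no moves)
  t4 = 0 has moves (no moves)
  t5 = 0 | (0 | 0) has moves (no moves)
Coarsest stable partition (strong bisimilarity classes):
  B0 = {s0}
  B1 = {s2}
  B2 = {s3, s4, s6, t3, t4, t5}
  B3 = {s1, s5, t1, t2}
  B4 = {t0}
s0 ∈ B0, t0 ∈ B4 → different blocks

not bisimilar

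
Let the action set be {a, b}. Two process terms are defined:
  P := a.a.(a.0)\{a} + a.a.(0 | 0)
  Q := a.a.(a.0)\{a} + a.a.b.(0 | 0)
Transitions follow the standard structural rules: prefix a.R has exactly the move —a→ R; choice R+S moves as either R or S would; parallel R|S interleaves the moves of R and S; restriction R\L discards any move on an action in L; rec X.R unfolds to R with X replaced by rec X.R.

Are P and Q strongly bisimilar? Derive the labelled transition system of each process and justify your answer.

P ≁ Q

LTS(P): 5 reachable states
  u0 = a.a.(a.0)\{a} + a.a.(0 | 0) ⊢ --a--▸ u1, --a--▸ u2
  u1 = a.(0 | 0) ⊢ --a--▸ u3
  u2 = a.(a.0)\{a} ⊢ --a--▸ u4
  u3 = 0 | 0 ⊢ stopped
  u4 = (a.0)\{a} ⊢ stopped
LTS(Q): 6 reachable states
  v0 = a.a.(a.0)\{a} + a.a.b.(0 | 0) ⊢ --a--▸ v1, --a--▸ v2
  v1 = a.(a.0)\{a} ⊢ --a--▸ v3
  v2 = a.b.(0 | 0) ⊢ --a--▸ v4
  v3 = (a.0)\{a} ⊢ stopped
  v4 = b.(0 | 0) ⊢ --b--▸ v5
  v5 = 0 | 0 ⊢ stopped
Bisimilarity quotient blocks:
  B0 = {u0}
  B1 = {u1, u2, v1}
  B2 = {u3, u4, v3, v5}
  B3 = {v0}
  B4 = {v2}
  B5 = {v4}
u0 ∈ B0, v0 ∈ B3 → different blocks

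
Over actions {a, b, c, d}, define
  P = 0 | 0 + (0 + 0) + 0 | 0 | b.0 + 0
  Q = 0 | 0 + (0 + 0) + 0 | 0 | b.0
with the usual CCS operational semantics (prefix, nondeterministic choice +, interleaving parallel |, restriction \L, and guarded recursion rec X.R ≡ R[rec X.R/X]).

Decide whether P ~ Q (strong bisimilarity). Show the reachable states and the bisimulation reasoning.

bisimilar

Reachable graph of P (2 states):
  p0 = 0 | 0 + (0 + 0) + 0 | 0 | b.0 + 0 ⊢ -b-> p1
  p1 = 0 | 0 | 0 ⊢ ∅
Reachable graph of Q (2 states):
  q0 = 0 | 0 + (0 + 0) + 0 | 0 | b.0 ⊢ -b-> q1
  q1 = 0 | 0 | 0 ⊢ ∅
Coarsest stable partition (strong bisimilarity classes):
  B0 = {p0, q0}
  B1 = {p1, q1}
p0 ∈ B0, q0 ∈ B0 → same block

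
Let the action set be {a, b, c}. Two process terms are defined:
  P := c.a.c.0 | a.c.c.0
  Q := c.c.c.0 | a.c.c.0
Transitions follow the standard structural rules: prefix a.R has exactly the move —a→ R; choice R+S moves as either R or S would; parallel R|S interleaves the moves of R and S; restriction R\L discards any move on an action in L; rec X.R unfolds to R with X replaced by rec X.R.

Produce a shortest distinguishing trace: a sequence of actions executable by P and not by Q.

aca

LTS(P): 16 reachable states
  p0 = c.a.c.0 | a.c.c.0 | —a→ p1, —c→ p2
  p1 = c.a.c.0 | c.c.0 | —c→ p3, —c→ p4
  p2 = a.c.0 | a.c.c.0 | —a→ p3, —a→ p5
  p3 = a.c.0 | c.c.0 | —a→ p6, —c→ p7
  p4 = c.a.c.0 | c.0 | —c→ p7, —c→ p8
  p5 = c.0 | a.c.c.0 | —a→ p6, —c→ p9
  p6 = c.0 | c.c.0 | —c→ p10, —c→ p11
  p7 = a.c.0 | c.0 | —a→ p11, —c→ p12
  p8 = c.a.c.0 | 0 | —c→ p12
  p9 = 0 | a.c.c.0 | —a→ p10
  p10 = 0 | c.c.0 | —c→ p13
  p11 = c.0 | c.0 | —c→ p13, —c→ p14
  p12 = a.c.0 | 0 | —a→ p14
  p13 = 0 | c.0 | —c→ p15
  p14 = c.0 | 0 | —c→ p15
  p15 = 0 | 0 | stopped
LTS(Q): 16 reachable states
  q0 = c.c.c.0 | a.c.c.0 | —a→ q1, —c→ q2
  q1 = c.c.c.0 | c.c.0 | —c→ q3, —c→ q4
  q2 = c.c.0 | a.c.c.0 | —a→ q3, —c→ q5
  q3 = c.c.0 | c.c.0 | —c→ q6, —c→ q7
  q4 = c.c.c.0 | c.0 | —c→ q7, —c→ q8
  q5 = c.0 | a.c.c.0 | —a→ q6, —c→ q9
  q6 = c.0 | c.c.0 | —c→ q10, —c→ q11
  q7 = c.c.0 | c.0 | —c→ q11, —c→ q12
  q8 = c.c.c.0 | 0 | —c→ q12
  q9 = 0 | a.c.c.0 | —a→ q10
  q10 = 0 | c.c.0 | —c→ q13
  q11 = c.0 | c.0 | —c→ q13, —c→ q14
  q12 = c.c.0 | 0 | —c→ q14
  q13 = 0 | c.0 | —c→ q15
  q14 = c.0 | 0 | —c→ q15
  q15 = 0 | 0 | stopped
Run σ = ⟨aca⟩ on P: start {p0}
  step 1 (a): {p1}
  step 2 (c): {p3, p4}
  step 3 (a): {p6}
  ✓ P
Run σ = ⟨aca⟩ on Q: start {q0}
  step 1 (a): {q1}
  step 2 (c): {q3, q4}
  step 3 (a): ∅  — Q cannot continue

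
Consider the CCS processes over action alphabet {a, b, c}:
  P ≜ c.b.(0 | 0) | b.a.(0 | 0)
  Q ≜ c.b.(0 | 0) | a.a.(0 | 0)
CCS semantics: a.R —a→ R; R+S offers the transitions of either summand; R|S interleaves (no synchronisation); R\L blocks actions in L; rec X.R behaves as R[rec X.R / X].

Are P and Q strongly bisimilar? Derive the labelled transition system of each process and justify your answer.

not bisimilar

Reachable graph of P (9 states):
  m0 = c.b.(0 | 0) | b.a.(0 | 0) has moves ··b··> m1, ··c··> m2
  m1 = c.b.(0 | 0) | a.(0 | 0) has moves ··a··> m3, ··c··> m4
  m2 = b.(0 | 0) | b.a.(0 | 0) has moves ··b··> m4, ··b··> m5
  m3 = c.b.(0 | 0) | (0 | 0) has moves ··c··> m6
  m4 = b.(0 | 0) | a.(0 | 0) has moves ··a··> m6, ··b··> m7
  m5 = 0 | 0 | b.a.(0 | 0) has moves ··b··> m7
  m6 = b.(0 | 0) | (0 | 0) has moves ··b··> m8
  m7 = 0 | 0 | a.(0 | 0) has moves ··a··> m8
  m8 = 0 | 0 | (0 | 0) has moves stopped
Reachable graph of Q (9 states):
  n0 = c.b.(0 | 0) | a.a.(0 | 0) has moves ··a··> n1, ··c··> n2
  n1 = c.b.(0 | 0) | a.(0 | 0) has moves ··a··> n3, ··c··> n4
  n2 = b.(0 | 0) | a.a.(0 | 0) has moves ··a··> n4, ··b··> n5
  n3 = c.b.(0 | 0) | (0 | 0) has moves ··c··> n6
  n4 = b.(0 | 0) | a.(0 | 0) has moves ··a··> n6, ··b··> n7
  n5 = 0 | 0 | a.a.(0 | 0) has moves ··a··> n7
  n6 = b.(0 | 0) | (0 | 0) has moves ··b··> n8
  n7 = 0 | 0 | a.(0 | 0) has moves ··a··> n8
  n8 = 0 | 0 | (0 | 0) has moves stopped
Coarsest stable partition (strong bisimilarity classes):
  B0 = {m0}
  B1 = {m2}
  B2 = {m4, n4}
  B3 = {m6, n6}
  B4 = {m8, n8}
  B5 = {m7, n7}
  B6 = {m5}
  B7 = {m1, n1}
  B8 = {m3, n3}
  B9 = {n0}
  B10 = {n2}
  B11 = {n5}
m0 ∈ B0, n0 ∈ B9 → different blocks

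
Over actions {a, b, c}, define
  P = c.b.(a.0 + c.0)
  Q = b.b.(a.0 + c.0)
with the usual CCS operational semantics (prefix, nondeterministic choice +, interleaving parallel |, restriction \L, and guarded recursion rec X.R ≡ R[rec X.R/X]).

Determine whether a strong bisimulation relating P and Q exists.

P's transition system — 4 states:
  m0 = c.b.(a.0 + c.0) ⊢ =c=> m1
  m1 = b.(a.0 + c.0) ⊢ =b=> m2
  m2 = a.0 + c.0 ⊢ =a=> m3, =c=> m3
  m3 = 0 ⊢ ·
Q's transition system — 4 states:
  n0 = b.b.(a.0 + c.0) ⊢ =b=> n1
  n1 = b.(a.0 + c.0) ⊢ =b=> n2
  n2 = a.0 + c.0 ⊢ =a=> n3, =c=> n3
  n3 = 0 ⊢ ·
Partition-refinement fixed point:
  B0 = {m0}
  B1 = {m1, n1}
  B2 = {m2, n2}
  B3 = {m3, n3}
  B4 = {n0}
m0 ∈ B0, n0 ∈ B4 → different blocks

not bisimilar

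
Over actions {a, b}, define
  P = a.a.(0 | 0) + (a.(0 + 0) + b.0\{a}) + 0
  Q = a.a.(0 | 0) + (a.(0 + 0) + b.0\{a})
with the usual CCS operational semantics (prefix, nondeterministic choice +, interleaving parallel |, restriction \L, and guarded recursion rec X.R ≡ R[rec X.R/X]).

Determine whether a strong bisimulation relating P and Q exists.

Reachable graph of P (5 states):
  m0 = a.a.(0 | 0) + (a.(0 + 0) + b.0\{a}) + 0 :: -a-> m1, -a-> m2, -b-> m3
  m1 = 0 + 0 :: (no moves)
  m2 = a.(0 | 0) :: -a-> m4
  m3 = 0\{a} :: (no moves)
  m4 = 0 | 0 :: (no moves)
Reachable graph of Q (5 states):
  n0 = a.a.(0 | 0) + (a.(0 + 0) + b.0\{a}) :: -a-> n1, -a-> n2, -b-> n3
  n1 = 0 + 0 :: (no moves)
  n2 = a.(0 | 0) :: -a-> n4
  n3 = 0\{a} :: (no moves)
  n4 = 0 | 0 :: (no moves)
Coarsest stable partition (strong bisimilarity classes):
  B0 = {m0, n0}
  B1 = {m1, m3, m4, n1, n3, n4}
  B2 = {m2, n2}
m0 ∈ B0, n0 ∈ B0 → same block

P ~ Q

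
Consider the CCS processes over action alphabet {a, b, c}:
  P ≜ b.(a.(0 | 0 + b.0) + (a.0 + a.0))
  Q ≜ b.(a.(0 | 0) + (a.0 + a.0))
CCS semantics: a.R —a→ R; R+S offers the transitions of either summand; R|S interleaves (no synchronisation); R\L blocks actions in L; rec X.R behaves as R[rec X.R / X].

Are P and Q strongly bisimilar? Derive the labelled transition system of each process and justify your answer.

NO

Reachable graph of P (4 states):
  s0 = b.(a.(0 | 0 + b.0) + (a.0 + a.0)) has moves -b-> s1
  s1 = a.(0 | 0 + b.0) + (a.0 + a.0) has moves -a-> s2, -a-> s3
  s2 = 0 has moves deadlocked
  s3 = 0 | 0 + b.0 has moves -b-> s2
Reachable graph of Q (4 states):
  t0 = b.(a.(0 | 0) + (a.0 + a.0)) has moves -b-> t1
  t1 = a.(0 | 0) + (a.0 + a.0) has moves -a-> t2, -a-> t3
  t2 = 0 has moves deadlocked
  t3 = 0 | 0 has moves deadlocked
Bisimilarity quotient blocks:
  B0 = {s0}
  B1 = {s1}
  B2 = {s2, t2, t3}
  B3 = {s3}
  B4 = {t0}
  B5 = {t1}
s0 ∈ B0, t0 ∈ B4 → different blocks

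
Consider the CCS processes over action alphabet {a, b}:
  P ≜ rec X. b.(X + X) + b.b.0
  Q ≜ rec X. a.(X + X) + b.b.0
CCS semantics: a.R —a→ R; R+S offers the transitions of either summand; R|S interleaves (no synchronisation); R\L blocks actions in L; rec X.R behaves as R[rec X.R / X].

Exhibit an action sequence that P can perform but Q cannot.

Reachable graph of P (4 states):
  u0 = rec X. b.(X + X) + b.b.0 ⊢ =b=> u1, =b=> u2
  u1 = (rec X. b.(X + X) + b.b.0) + (rec X. b.(X + X) + b.b.0) ⊢ =b=> u1, =b=> u2
  u2 = b.0 ⊢ =b=> u3
  u3 = 0 ⊢ stopped
Reachable graph of Q (4 states):
  v0 = rec X. a.(X + X) + b.b.0 ⊢ =a=> v1, =b=> v2
  v1 = (rec X. a.(X + X) + b.b.0) + (rec X. a.(X + X) + b.b.0) ⊢ =a=> v1, =b=> v2
  v2 = b.0 ⊢ =b=> v3
  v3 = 0 ⊢ stopped
Executing bbb from P (initial set {u0}):
  step 1 (b): {u1, u2}
  step 2 (b): {u1, u2, u3}
  step 3 (b): {u1, u2, u3}
  P completes σ.
Executing bbb from Q (initial set {v0}):
  step 1 (b): {v2}
  step 2 (b): {v3}
  step 3 (b): ∅  — Q cannot continue

bbb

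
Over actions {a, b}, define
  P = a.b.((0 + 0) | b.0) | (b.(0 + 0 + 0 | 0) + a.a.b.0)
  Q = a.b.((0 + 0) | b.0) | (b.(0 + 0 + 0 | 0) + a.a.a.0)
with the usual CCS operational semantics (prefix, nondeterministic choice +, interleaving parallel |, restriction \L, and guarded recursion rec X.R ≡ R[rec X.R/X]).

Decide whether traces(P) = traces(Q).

Reachable graph of P (20 states):
  m0 = a.b.((0 + 0) | b.0) | (b.(0 + 0 + 0 | 0) + a.a.b.0) :: --a--▸ m1, --a--▸ m2, --b--▸ m3
  m1 = a.b.((0 + 0) | b.0) | a.b.0 :: --a--▸ m4, --a--▸ m5
  m2 = b.((0 + 0) | b.0) | (b.(0 + 0 + 0 | 0) + a.a.b.0) :: --a--▸ m5, --b--▸ m6, --b--▸ m7
  m3 = a.b.((0 + 0) | b.0) | (0 + 0 + 0 | 0) :: --a--▸ m7
  m4 = a.b.((0 + 0) | b.0) | b.0 :: --a--▸ m8, --b--▸ m9
  m5 = b.((0 + 0) | b.0) | a.b.0 :: --a--▸ m8, --b--▸ m10
  m6 = (0 + 0) | b.0 | (b.(0 + 0 + 0 | 0) + a.a.b.0) :: --a--▸ m10, --b--▸ m11, --b--▸ m12
  m7 = b.((0 + 0) | b.0) | (0 + 0 + 0 | 0) :: --b--▸ m12
  m8 = b.((0 + 0) | b.0) | b.0 :: --b--▸ m13, --b--▸ m14
  m9 = a.b.((0 + 0) | b.0) | 0 :: --a--▸ m14
  m10 = (0 + 0) | b.0 | a.b.0 :: --a--▸ m13, --b--▸ m15
  m11 = (0 + 0) | 0 | (b.(0 + 0 + 0 | 0) + a.a.b.0) :: --a--▸ m15, --b--▸ m16
  m12 = (0 + 0) | b.0 | (0 + 0 + 0 | 0) :: --b--▸ m16
  m13 = (0 + 0) | b.0 | b.0 :: --b--▸ m17, --b--▸ m18
  m14 = b.((0 + 0) | b.0) | 0 :: --b--▸ m18
  m15 = (0 + 0) | 0 | a.b.0 :: --a--▸ m17
  m16 = (0 + 0) | 0 | (0 + 0 + 0 | 0) :: deadlocked
  m17 = (0 + 0) | 0 | b.0 :: --b--▸ m19
  m18 = (0 + 0) | b.0 | 0 :: --b--▸ m19
  m19 = (0 + 0) | 0 | 0 :: deadlocked
Reachable graph of Q (20 states):
  n0 = a.b.((0 + 0) | b.0) | (b.(0 + 0 + 0 | 0) + a.a.a.0) :: --a--▸ n1, --a--▸ n2, --b--▸ n3
  n1 = a.b.((0 + 0) | b.0) | a.a.0 :: --a--▸ n4, --a--▸ n5
  n2 = b.((0 + 0) | b.0) | (b.(0 + 0 + 0 | 0) + a.a.a.0) :: --a--▸ n5, --b--▸ n6, --b--▸ n7
  n3 = a.b.((0 + 0) | b.0) | (0 + 0 + 0 | 0) :: --a--▸ n7
  n4 = a.b.((0 + 0) | b.0) | a.0 :: --a--▸ n8, --a--▸ n9
  n5 = b.((0 + 0) | b.0) | a.a.0 :: --a--▸ n9, --b--▸ n10
  n6 = (0 + 0) | b.0 | (b.(0 + 0 + 0 | 0) + a.a.a.0) :: --a--▸ n10, --b--▸ n11, --b--▸ n12
  n7 = b.((0 + 0) | b.0) | (0 + 0 + 0 | 0) :: --b--▸ n12
  n8 = a.b.((0 + 0) | b.0) | 0 :: --a--▸ n13
  n9 = b.((0 + 0) | b.0) | a.0 :: --a--▸ n13, --b--▸ n14
  n10 = (0 + 0) | b.0 | a.a.0 :: --a--▸ n14, --b--▸ n15
  n11 = (0 + 0) | 0 | (b.(0 + 0 + 0 | 0) + a.a.a.0) :: --a--▸ n15, --b--▸ n16
  n12 = (0 + 0) | b.0 | (0 + 0 + 0 | 0) :: --b--▸ n16
  n13 = b.((0 + 0) | b.0) | 0 :: --b--▸ n17
  n14 = (0 + 0) | b.0 | a.0 :: --a--▸ n17, --b--▸ n18
  n15 = (0 + 0) | 0 | a.a.0 :: --a--▸ n18
  n16 = (0 + 0) | 0 | (0 + 0 + 0 | 0) :: deadlocked
  n17 = (0 + 0) | b.0 | 0 :: --b--▸ n19
  n18 = (0 + 0) | 0 | a.0 :: --a--▸ n19
  n19 = (0 + 0) | 0 | 0 :: deadlocked
Trace ⟨aaabbb⟩ through P, begin at {m0}:
  after a @ step 1: {m1, m2}
  after a @ step 2: {m4, m5}
  after a @ step 3: {m8}
  after b @ step 4: {m13, m14}
  after b @ step 5: {m17, m18}
  after b @ step 6: {m19}
  P completes σ.
Trace ⟨aaabbb⟩ through Q, begin at {n0}:
  after a @ step 1: {n1, n2}
  after a @ step 2: {n4, n5}
  after a @ step 3: {n8, n9}
  after b @ step 4: {n14}
  after b @ step 5: {n18}
  after b @ step 6: ∅ (Q stuck)

trace-distinct — witness ⟨aaabbb⟩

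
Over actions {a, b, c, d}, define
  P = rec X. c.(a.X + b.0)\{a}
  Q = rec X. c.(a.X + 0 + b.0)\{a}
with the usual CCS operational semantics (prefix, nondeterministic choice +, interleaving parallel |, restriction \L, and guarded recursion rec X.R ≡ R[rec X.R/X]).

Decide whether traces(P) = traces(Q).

P's transition system — 3 states:
  p0 = rec X. c.(a.X + b.0)\{a} → —c→ p1
  p1 = (a.(rec X. c.(a.X + b.0)\{a}) + b.0)\{a} → —b→ p2
  p2 = 0\{a} → (no moves)
Q's transition system — 3 states:
  q0 = rec X. c.(a.X + 0 + b.0)\{a} → —c→ q1
  q1 = (a.(rec X. c.(a.X + 0 + b.0)\{a}) + 0 + b.0)\{a} → —b→ q2
  q2 = 0\{a} → (no moves)
Coarsest stable partition (strong bisimilarity classes):
  B0 = {p0, q0}
  B1 = {p1, q1}
  B2 = {p2, q2}
p0 ∈ B0, q0 ∈ B0 → same block
Bisimilar ⇒ trace-equivalent.

trace-equivalent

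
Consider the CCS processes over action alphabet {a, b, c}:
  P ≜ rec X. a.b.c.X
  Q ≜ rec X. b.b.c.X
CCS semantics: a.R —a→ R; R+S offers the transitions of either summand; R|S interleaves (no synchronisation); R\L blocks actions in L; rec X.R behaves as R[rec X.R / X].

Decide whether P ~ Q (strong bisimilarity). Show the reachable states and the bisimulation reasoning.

P ≁ Q

Reachable graph of P (3 states):
  m0 = rec X. a.b.c.X :: ··a··> m1
  m1 = b.c.(rec X. a.b.c.X) :: ··b··> m2
  m2 = c.(rec X. a.b.c.X) :: ··c··> m0
Reachable graph of Q (3 states):
  n0 = rec X. b.b.c.X :: ··b··> n1
  n1 = b.c.(rec X. b.b.c.X) :: ··b··> n2
  n2 = c.(rec X. b.b.c.X) :: ··c··> n0
Coarsest stable partition (strong bisimilarity classes):
  B0 = {m0}
  B1 = {m1}
  B2 = {m2}
  B3 = {n0}
  B4 = {n1}
  B5 = {n2}
m0 ∈ B0, n0 ∈ B3 → different blocks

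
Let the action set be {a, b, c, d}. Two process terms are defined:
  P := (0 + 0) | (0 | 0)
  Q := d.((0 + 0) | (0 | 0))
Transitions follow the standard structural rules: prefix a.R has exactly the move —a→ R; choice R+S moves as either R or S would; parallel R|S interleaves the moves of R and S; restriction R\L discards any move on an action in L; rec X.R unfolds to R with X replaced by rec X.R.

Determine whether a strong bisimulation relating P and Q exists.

P ≁ Q

P's transition system — 1 states:
  u0 = (0 + 0) | (0 | 0) has moves ·
Q's transition system — 2 states:
  v0 = d.((0 + 0) | (0 | 0)) has moves -d-> v1
  v1 = (0 + 0) | (0 | 0) has moves ·
Coarsest stable partition (strong bisimilarity classes):
  B0 = {u0, v1}
  B1 = {v0}
u0 ∈ B0, v0 ∈ B1 → different blocks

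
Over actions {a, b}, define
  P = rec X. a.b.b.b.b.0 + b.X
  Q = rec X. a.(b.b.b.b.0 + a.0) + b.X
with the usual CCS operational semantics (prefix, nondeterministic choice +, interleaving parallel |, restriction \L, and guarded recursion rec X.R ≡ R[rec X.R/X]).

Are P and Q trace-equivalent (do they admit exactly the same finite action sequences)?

trace-distinct — witness ⟨aa⟩

Reachable graph of P (6 states):
  u0 = rec X. a.b.b.b.b.0 + b.X | -a-> u1, -b-> u0
  u1 = b.b.b.b.0 | -b-> u2
  u2 = b.b.b.0 | -b-> u3
  u3 = b.b.0 | -b-> u4
  u4 = b.0 | -b-> u5
  u5 = 0 | deadlocked
Reachable graph of Q (6 states):
  v0 = rec X. a.(b.b.b.b.0 + a.0) + b.X | -a-> v1, -b-> v0
  v1 = b.b.b.b.0 + a.0 | -a-> v2, -b-> v3
  v2 = 0 | deadlocked
  v3 = b.b.b.0 | -b-> v4
  v4 = b.b.0 | -b-> v5
  v5 = b.0 | -b-> v2
Run σ = ⟨aa⟩ on Q: start {v0}
  [1] a ⇒ {v1}
  [2] a ⇒ {v2}
  Q completes σ.
Run σ = ⟨aa⟩ on P: start {u0}
  [1] a ⇒ {u1}
  [2] a ⇒ no successor for P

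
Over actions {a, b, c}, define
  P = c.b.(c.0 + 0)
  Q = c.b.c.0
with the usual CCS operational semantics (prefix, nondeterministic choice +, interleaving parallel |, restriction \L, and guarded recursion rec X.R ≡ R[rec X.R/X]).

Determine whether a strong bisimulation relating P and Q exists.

Reachable graph of P (4 states):
  s0 = c.b.(c.0 + 0) ⊢ -c-> s1
  s1 = b.(c.0 + 0) ⊢ -b-> s2
  s2 = c.0 + 0 ⊢ -c-> s3
  s3 = 0 ⊢ (no moves)
Reachable graph of Q (4 states):
  t0 = c.b.c.0 ⊢ -c-> t1
  t1 = b.c.0 ⊢ -b-> t2
  t2 = c.0 ⊢ -c-> t3
  t3 = 0 ⊢ (no moves)
Partition-refinement fixed point:
  B0 = {s0, t0}
  B1 = {s1, t1}
  B2 = {s2, t2}
  B3 = {s3, t3}
s0 ∈ B0, t0 ∈ B0 → same block

bisimilar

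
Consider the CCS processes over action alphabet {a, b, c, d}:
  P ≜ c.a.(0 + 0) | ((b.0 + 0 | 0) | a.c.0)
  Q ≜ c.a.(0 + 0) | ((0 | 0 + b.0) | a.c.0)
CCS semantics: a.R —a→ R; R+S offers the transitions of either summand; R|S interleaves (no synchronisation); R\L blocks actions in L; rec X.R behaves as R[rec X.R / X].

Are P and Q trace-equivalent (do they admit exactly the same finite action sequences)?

traces(P) = traces(Q)

LTS(P): 18 reachable states
  p0 = c.a.(0 + 0) | ((b.0 + 0 | 0) | a.c.0) → ··a··> p1, ··b··> p2, ··c··> p3
  p1 = c.a.(0 + 0) | ((b.0 + 0 | 0) | c.0) → ··b··> p4, ··c··> p5, ··c··> p6
  p2 = c.a.(0 + 0) | (0 | a.c.0) → ··a··> p4, ··c··> p7
  p3 = a.(0 + 0) | ((b.0 + 0 | 0) | a.c.0) → ··a··> p5, ··a··> p8, ··b··> p7
  p4 = c.a.(0 + 0) | (0 | c.0) → ··c··> p10, ··c··> p9
  p5 = a.(0 + 0) | ((b.0 + 0 | 0) | c.0) → ··a··> p11, ··b··> p9, ··c··> p12
  p6 = c.a.(0 + 0) | ((b.0 + 0 | 0) | 0) → ··b··> p10, ··c··> p12
  p7 = a.(0 + 0) | (0 | a.c.0) → ··a··> p13, ··a··> p9
  p8 = (0 + 0) | ((b.0 + 0 | 0) | a.c.0) → ··a··> p11, ··b··> p13
  p9 = a.(0 + 0) | (0 | c.0) → ··a··> p14, ··c··> p15
  p10 = c.a.(0 + 0) | (0 | 0) → ··c··> p15
  p11 = (0 + 0) | ((b.0 + 0 | 0) | c.0) → ··b··> p14, ··c··> p16
  p12 = a.(0 + 0) | ((b.0 + 0 | 0) | 0) → ··a··> p16, ··b··> p15
  p13 = (0 + 0) | (0 | a.c.0) → ··a··> p14
  p14 = (0 + 0) | (0 | c.0) → ··c··> p17
  p15 = a.(0 + 0) | (0 | 0) → ··a··> p17
  p16 = (0 + 0) | ((b.0 + 0 | 0) | 0) → ··b··> p17
  p17 = (0 + 0) | (0 | 0) → deadlocked
LTS(Q): 18 reachable states
  q0 = c.a.(0 + 0) | ((0 | 0 + b.0) | a.c.0) → ··a··> q1, ··b··> q2, ··c··> q3
  q1 = c.a.(0 + 0) | ((0 | 0 + b.0) | c.0) → ··b··> q4, ··c··> q5, ··c··> q6
  q2 = c.a.(0 + 0) | (0 | a.c.0) → ··a··> q4, ··c··> q7
  q3 = a.(0 + 0) | ((0 | 0 + b.0) | a.c.0) → ··a··> q5, ··a··> q8, ··b··> q7
  q4 = c.a.(0 + 0) | (0 | c.0) → ··c··> q10, ··c··> q9
  q5 = a.(0 + 0) | ((0 | 0 + b.0) | c.0) → ··a··> q11, ··b··> q9, ··c··> q12
  q6 = c.a.(0 + 0) | ((0 | 0 + b.0) | 0) → ··b··> q10, ··c··> q12
  q7 = a.(0 + 0) | (0 | a.c.0) → ··a··> q13, ··a··> q9
  q8 = (0 + 0) | ((0 | 0 + b.0) | a.c.0) → ··a··> q11, ··b··> q13
  q9 = a.(0 + 0) | (0 | c.0) → ··a··> q14, ··c··> q15
  q10 = c.a.(0 + 0) | (0 | 0) → ··c··> q15
  q11 = (0 + 0) | ((0 | 0 + b.0) | c.0) → ··b··> q14, ··c··> q16
  q12 = a.(0 + 0) | ((0 | 0 + b.0) | 0) → ··a··> q16, ··b··> q15
  q13 = (0 + 0) | (0 | a.c.0) → ··a··> q14
  q14 = (0 + 0) | (0 | c.0) → ··c··> q17
  q15 = a.(0 + 0) | (0 | 0) → ··a··> q17
  q16 = (0 + 0) | ((0 | 0 + b.0) | 0) → ··b··> q17
  q17 = (0 + 0) | (0 | 0) → deadlocked
Coarsest stable partition (strong bisimilarity classes):
  B0 = {p0, q0}
  B1 = {p3, q3}
  B2 = {p5, q5}
  B3 = {p9, q9}
  B4 = {p15, q15}
  B5 = {p17, q17}
  B6 = {p14, q14}
  B7 = {p11, q11}
  B8 = {p16, q16}
  B9 = {p12, q12}
  B10 = {p8, q8}
  B11 = {p13, q13}
  B12 = {p7, q7}
  B13 = {p2, q2}
  B14 = {p4, q4}
  B15 = {p10, q10}
  B16 = {p1, q1}
  B17 = {p6, q6}
p0 ∈ B0, q0 ∈ B0 → same block
Bisimilar ⇒ trace-equivalent.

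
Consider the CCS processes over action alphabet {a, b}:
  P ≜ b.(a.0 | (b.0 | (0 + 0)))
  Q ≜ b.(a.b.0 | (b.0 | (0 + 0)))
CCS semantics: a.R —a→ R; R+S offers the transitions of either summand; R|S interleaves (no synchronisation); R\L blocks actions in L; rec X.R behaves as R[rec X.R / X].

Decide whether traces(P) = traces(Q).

P's transition system — 5 states:
  m0 = b.(a.0 | (b.0 | (0 + 0))) | —b→ m1
  m1 = a.0 | (b.0 | (0 + 0)) | —a→ m2, —b→ m3
  m2 = 0 | (b.0 | (0 + 0)) | —b→ m4
  m3 = a.0 | (0 | (0 + 0)) | —a→ m4
  m4 = 0 | (0 | (0 + 0)) | (no moves)
Q's transition system — 7 states:
  n0 = b.(a.b.0 | (b.0 | (0 + 0))) | —b→ n1
  n1 = a.b.0 | (b.0 | (0 + 0)) | —a→ n2, —b→ n3
  n2 = b.0 | (b.0 | (0 + 0)) | —b→ n4, —b→ n5
  n3 = a.b.0 | (0 | (0 + 0)) | —a→ n5
  n4 = 0 | (b.0 | (0 + 0)) | —b→ n6
  n5 = b.0 | (0 | (0 + 0)) | —b→ n6
  n6 = 0 | (0 | (0 + 0)) | (no moves)
Trace ⟨babb⟩ through Q, begin at {n0}:
  step 1 (b): {n1}
  step 2 (a): {n2}
  step 3 (b): {n4, n5}
  step 4 (b): {n6}
  — Q admits the full trace.
Trace ⟨babb⟩ through P, begin at {m0}:
  step 1 (b): {m1}
  step 2 (a): {m2}
  step 3 (b): {m4}
  step 4 (b): ∅  — P cannot continue

traces(P) ≠ traces(Q) — witness ⟨babb⟩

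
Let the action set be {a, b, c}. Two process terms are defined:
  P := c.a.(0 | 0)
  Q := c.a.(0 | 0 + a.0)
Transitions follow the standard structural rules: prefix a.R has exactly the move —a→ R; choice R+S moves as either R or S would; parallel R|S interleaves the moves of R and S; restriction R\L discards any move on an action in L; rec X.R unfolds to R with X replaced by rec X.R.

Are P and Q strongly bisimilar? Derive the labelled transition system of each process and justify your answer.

P ≁ Q

P's transition system — 3 states:
  s0 = c.a.(0 | 0) → =c=> s1
  s1 = a.(0 | 0) → =a=> s2
  s2 = 0 | 0 → stopped
Q's transition system — 4 states:
  t0 = c.a.(0 | 0 + a.0) → =c=> t1
  t1 = a.(0 | 0 + a.0) → =a=> t2
  t2 = 0 | 0 + a.0 → =a=> t3
  t3 = 0 → stopped
Partition-refinement fixed point:
  B0 = {s0}
  B1 = {s1, t2}
  B2 = {s2, t3}
  B3 = {t0}
  B4 = {t1}
s0 ∈ B0, t0 ∈ B3 → different blocks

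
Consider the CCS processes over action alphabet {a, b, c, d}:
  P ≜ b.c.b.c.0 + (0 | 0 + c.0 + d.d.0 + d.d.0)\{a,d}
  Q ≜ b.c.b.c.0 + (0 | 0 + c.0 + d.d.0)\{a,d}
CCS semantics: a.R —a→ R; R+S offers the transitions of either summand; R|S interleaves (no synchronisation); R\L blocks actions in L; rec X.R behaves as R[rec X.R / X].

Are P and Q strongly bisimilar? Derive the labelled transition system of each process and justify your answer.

bisimilar

Reachable graph of P (6 states):
  s0 = b.c.b.c.0 + (0 | 0 + c.0 + d.d.0 + d.d.0)\{a,d} :: =b=> s1, =c=> s2
  s1 = c.b.c.0 :: =c=> s3
  s2 = 0\{a,d} :: stopped
  s3 = b.c.0 :: =b=> s4
  s4 = c.0 :: =c=> s5
  s5 = 0 :: stopped
Reachable graph of Q (6 states):
  t0 = b.c.b.c.0 + (0 | 0 + c.0 + d.d.0)\{a,d} :: =b=> t1, =c=> t2
  t1 = c.b.c.0 :: =c=> t3
  t2 = 0\{a,d} :: stopped
  t3 = b.c.0 :: =b=> t4
  t4 = c.0 :: =c=> t5
  t5 = 0 :: stopped
Bisimilarity quotient blocks:
  B0 = {s0, t0}
  B1 = {s1, t1}
  B2 = {s3, t3}
  B3 = {s4, t4}
  B4 = {s2, s5, t2, t5}
s0 ∈ B0, t0 ∈ B0 → same block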